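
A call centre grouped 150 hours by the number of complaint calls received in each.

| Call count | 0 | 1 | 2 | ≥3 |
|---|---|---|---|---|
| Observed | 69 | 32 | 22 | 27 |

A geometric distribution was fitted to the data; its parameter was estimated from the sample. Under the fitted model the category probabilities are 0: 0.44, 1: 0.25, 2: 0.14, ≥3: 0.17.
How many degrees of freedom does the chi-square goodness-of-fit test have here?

2

There are k = 4 categories and 1 parameter estimated from the data, so df = 4 − 1 − 1 = 2.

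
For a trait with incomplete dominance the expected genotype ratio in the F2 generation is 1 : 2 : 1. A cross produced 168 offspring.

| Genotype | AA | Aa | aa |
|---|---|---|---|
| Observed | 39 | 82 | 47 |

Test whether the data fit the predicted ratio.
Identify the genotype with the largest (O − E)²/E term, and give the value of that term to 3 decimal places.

aa, 0.595

Ratio total = 4. Expected counts: 168×1/4 = 42, 168×2/4 = 84, 168×1/4 = 42.
χ² = (39−42)²/42 + (82−84)²/84 + (47−42)²/42
   = 0.2143 + 0.0476 + 0.5952
The largest term is for aa: 0.595.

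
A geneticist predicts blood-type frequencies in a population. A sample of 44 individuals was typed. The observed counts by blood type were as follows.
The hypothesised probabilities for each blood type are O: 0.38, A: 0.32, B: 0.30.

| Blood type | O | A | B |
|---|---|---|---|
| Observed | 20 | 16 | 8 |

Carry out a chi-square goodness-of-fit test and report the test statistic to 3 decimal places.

2.954

Expected counts E_i = n·p_i: 44×0.38 = 16.72, 44×0.32 = 14.08, 44×0.30 = 13.2.
χ² = (20−16.72)²/16.72 + (16−14.08)²/14.08 + (8−13.2)²/13.2
   = 0.6434 + 0.2618 + 2.0485
Sum = 2.954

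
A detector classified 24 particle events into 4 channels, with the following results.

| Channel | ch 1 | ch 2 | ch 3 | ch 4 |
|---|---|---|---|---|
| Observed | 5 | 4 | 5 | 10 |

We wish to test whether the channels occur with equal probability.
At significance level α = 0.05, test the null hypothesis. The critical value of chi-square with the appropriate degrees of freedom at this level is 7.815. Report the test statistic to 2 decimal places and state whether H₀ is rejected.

Expected count for each of the 4 categories: 24/4 = 6.
ch 1: (5 − 6)²/6 = 1/6 = 0.167
ch 2: (4 − 6)²/6 = 4/6 = 0.667
ch 3: (5 − 6)²/6 = 1/6 = 0.167
ch 4: (10 − 6)²/6 = 16/6 = 2.667
Sum = 3.67
df = 3. Since 3.67 < 7.815, we do not reject H₀.

3.67; do not reject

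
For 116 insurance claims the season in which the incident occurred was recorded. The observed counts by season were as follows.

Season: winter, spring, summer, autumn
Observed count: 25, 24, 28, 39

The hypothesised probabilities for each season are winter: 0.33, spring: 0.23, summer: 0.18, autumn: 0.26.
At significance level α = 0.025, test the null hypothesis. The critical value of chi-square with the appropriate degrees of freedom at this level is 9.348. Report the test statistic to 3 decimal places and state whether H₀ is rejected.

Expected counts E_i = n·p_i: 116×0.33 = 38.28, 116×0.23 = 26.68, 116×0.18 = 20.88, 116×0.26 = 30.16.
cat         O        E   (O−E)²/E
winter     25    38.28     4.6071
spring     24    26.68     0.2692
summer     28    20.88     2.4279
autumn     39    30.16     2.5910
Sum = 9.895
df = 3. Since 9.895 > 9.348, we reject H₀.

9.895; reject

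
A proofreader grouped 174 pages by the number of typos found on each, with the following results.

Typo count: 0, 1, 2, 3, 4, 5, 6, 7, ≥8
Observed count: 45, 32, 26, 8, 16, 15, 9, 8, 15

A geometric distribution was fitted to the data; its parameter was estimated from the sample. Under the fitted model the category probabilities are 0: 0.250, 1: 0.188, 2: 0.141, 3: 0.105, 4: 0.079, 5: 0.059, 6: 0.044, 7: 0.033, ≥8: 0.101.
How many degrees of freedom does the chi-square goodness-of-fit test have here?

7

There are k = 9 categories and 1 parameter estimated from the data, so df = 9 − 1 − 1 = 7.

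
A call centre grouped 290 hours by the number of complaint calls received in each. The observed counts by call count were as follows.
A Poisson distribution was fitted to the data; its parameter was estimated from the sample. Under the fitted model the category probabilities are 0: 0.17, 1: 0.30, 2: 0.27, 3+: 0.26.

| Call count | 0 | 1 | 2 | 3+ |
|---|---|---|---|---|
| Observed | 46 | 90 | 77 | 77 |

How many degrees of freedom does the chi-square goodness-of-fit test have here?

2

There are k = 4 categories and 1 parameter estimated from the data, so df = 4 − 1 − 1 = 2.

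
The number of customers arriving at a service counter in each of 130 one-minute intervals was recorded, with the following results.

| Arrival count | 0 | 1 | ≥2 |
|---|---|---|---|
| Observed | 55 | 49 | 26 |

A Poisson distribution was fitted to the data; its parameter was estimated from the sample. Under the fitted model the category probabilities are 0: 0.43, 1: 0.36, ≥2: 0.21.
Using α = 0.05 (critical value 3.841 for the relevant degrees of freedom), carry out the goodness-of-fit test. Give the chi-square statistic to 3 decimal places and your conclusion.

0.180; do not reject

Expected counts E_i = n·p_i: 130×0.43 = 55.9, 130×0.36 = 46.8, 130×0.21 = 27.3.
χ² = (55−55.9)²/55.9 + (49−46.8)²/46.8 + (26−27.3)²/27.3
   = 0.0145 + 0.1034 + 0.0619
Sum = 0.180
df = 1. Since 0.180 < 3.841, we do not reject H₀.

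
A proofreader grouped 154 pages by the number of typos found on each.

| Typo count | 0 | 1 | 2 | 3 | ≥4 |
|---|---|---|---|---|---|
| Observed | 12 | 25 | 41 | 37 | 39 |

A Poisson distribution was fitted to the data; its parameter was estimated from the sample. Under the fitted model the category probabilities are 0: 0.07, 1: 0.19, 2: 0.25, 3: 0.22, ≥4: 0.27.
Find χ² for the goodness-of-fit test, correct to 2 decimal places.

1.37

Expected counts E_i = n·p_i: 154×0.07 = 10.78, 154×0.19 = 29.26, 154×0.25 = 38.5, 154×0.22 = 33.88, 154×0.27 = 41.58.
χ² = (12−10.78)²/10.78 + (25−29.26)²/29.26 + (41−38.5)²/38.5 + (37−33.88)²/33.88 + (39−41.58)²/41.58
   = 0.138 + 0.620 + 0.162 + 0.287 + 0.160
Sum = 1.37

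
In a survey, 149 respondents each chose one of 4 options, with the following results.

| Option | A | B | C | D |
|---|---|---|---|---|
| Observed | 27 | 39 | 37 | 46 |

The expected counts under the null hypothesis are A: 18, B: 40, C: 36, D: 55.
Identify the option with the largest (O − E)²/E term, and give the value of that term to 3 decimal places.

A: (27 − 18)²/18 = 81/18 = 4.5000
B: (39 − 40)²/40 = 1/40 = 0.0250
C: (37 − 36)²/36 = 1/36 = 0.0278
D: (46 − 55)²/55 = 81/55 = 1.4727
The largest term is for A: 4.500.

A, 4.500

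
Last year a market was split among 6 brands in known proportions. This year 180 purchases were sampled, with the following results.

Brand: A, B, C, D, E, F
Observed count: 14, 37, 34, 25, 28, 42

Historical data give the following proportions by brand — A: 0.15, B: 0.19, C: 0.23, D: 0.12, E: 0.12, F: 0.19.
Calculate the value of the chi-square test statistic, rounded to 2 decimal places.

Expected counts E_i = n·p_i: 180×0.15 = 27, 180×0.19 = 34.2, 180×0.23 = 41.4, 180×0.12 = 21.6, 180×0.12 = 21.6, 180×0.19 = 34.2.
A: (14 − 27)²/27 = 169/27 = 6.259
B: (37 − 34.2)²/34.2 = 7.84/34.2 = 0.229
C: (34 − 41.4)²/41.4 = 54.76/41.4 = 1.323
D: (25 − 21.6)²/21.6 = 11.56/21.6 = 0.535
E: (28 − 21.6)²/21.6 = 40.96/21.6 = 1.896
F: (42 − 34.2)²/34.2 = 60.84/34.2 = 1.779
Sum = 12.02

12.02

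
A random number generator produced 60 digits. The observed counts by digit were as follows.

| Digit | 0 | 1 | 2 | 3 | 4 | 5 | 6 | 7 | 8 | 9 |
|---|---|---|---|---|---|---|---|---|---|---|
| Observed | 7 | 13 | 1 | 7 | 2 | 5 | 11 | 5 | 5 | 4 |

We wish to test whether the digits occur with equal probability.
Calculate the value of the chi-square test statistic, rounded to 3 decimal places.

20.667

Expected count for each of the 10 categories: 60/10 = 6.
cat         O        E   (O−E)²/E
0           7        6     0.1667
1          13        6     8.1667
2           1        6     4.1667
3           7        6     0.1667
4           2        6     2.6667
5           5        6     0.1667
6          11        6     4.1667
7           5        6     0.1667
8           5        6     0.1667
9           4        6     0.6667
Sum = 20.667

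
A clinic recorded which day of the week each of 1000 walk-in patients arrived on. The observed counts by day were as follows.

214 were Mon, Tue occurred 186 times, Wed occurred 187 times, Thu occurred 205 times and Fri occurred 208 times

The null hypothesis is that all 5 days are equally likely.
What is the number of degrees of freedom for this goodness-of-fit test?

There are k = 5 categories and no parameters were estimated from the data, so df = 5 − 1 = 4.

4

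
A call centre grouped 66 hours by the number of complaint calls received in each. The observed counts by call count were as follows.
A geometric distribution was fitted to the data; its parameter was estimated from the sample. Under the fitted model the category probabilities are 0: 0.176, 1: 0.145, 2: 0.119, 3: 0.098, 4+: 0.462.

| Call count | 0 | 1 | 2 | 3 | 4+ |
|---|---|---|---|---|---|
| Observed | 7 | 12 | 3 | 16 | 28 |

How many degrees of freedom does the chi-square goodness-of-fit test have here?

3

There are k = 5 categories and 1 parameter estimated from the data, so df = 5 − 1 − 1 = 3.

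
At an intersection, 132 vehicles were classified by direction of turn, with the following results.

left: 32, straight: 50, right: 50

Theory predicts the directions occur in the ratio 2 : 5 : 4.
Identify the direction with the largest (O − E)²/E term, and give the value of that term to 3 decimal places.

left, 2.667

Ratio total = 11. Expected counts: 132×2/11 = 24, 132×5/11 = 60, 132×4/11 = 48.
left: (32 − 24)²/24 = 64/24 = 2.6667
straight: (50 − 60)²/60 = 100/60 = 1.6667
right: (50 − 48)²/48 = 4/48 = 0.0833
The largest term is for left: 2.667.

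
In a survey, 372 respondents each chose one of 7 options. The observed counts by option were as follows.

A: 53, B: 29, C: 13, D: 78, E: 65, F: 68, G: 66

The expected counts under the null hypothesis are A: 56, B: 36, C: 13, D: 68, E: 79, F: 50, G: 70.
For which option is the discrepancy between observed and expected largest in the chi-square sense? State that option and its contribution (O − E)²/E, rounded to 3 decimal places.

A: (53 − 56)²/56 = 9/56 = 0.1607
B: (29 − 36)²/36 = 49/36 = 1.3611
C: (13 − 13)²/13 = 0/13 = 0.0000
D: (78 − 68)²/68 = 100/68 = 1.4706
E: (65 − 79)²/79 = 196/79 = 2.4810
F: (68 − 50)²/50 = 324/50 = 6.4800
G: (66 − 70)²/70 = 16/70 = 0.2286
The largest term is for F: 6.480.

F, 6.480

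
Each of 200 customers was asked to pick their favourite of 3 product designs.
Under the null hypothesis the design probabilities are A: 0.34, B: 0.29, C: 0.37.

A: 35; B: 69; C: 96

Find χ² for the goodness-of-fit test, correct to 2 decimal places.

24.64

Expected counts E_i = n·p_i: 200×0.34 = 68, 200×0.29 = 58, 200×0.37 = 74.
A: (35 − 68)²/68 = 1089/68 = 16.015
B: (69 − 58)²/58 = 121/58 = 2.086
C: (96 − 74)²/74 = 484/74 = 6.541
Sum = 24.64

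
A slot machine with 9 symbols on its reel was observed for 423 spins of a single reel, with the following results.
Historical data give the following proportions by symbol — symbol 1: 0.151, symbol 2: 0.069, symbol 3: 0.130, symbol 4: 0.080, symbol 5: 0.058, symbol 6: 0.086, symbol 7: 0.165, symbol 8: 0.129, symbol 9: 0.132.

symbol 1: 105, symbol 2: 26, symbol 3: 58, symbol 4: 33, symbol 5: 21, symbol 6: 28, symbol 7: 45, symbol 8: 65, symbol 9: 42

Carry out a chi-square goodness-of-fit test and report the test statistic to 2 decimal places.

Expected counts E_i = n·p_i: 423×0.151 = 63.873, 423×0.069 = 29.187, 423×0.130 = 54.99, 423×0.080 = 33.84, 423×0.058 = 24.534, 423×0.086 = 36.378, 423×0.165 = 69.795, 423×0.129 = 54.567, 423×0.132 = 55.836.
cat           O        E   (O−E)²/E
symbol 1    105   63.873     26.481
symbol 2     26   29.187      0.348
symbol 3     58    54.99      0.165
symbol 4     33    33.84      0.021
symbol 5     21   24.534      0.509
symbol 6     28   36.378      1.929
symbol 7     45   69.795      8.809
symbol 8     65   54.567      1.995
symbol 9     42   55.836      3.429
Sum = 43.69

43.69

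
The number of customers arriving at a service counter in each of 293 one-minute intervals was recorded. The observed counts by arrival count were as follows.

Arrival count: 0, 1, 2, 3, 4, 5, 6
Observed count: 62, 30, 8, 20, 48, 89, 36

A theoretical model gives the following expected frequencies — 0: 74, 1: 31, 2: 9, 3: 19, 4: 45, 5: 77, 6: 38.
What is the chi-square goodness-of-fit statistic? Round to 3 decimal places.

4.317

0: (62 − 74)²/74 = 144/74 = 1.9459
1: (30 − 31)²/31 = 1/31 = 0.0323
2: (8 − 9)²/9 = 1/9 = 0.1111
3: (20 − 19)²/19 = 1/19 = 0.0526
4: (48 − 45)²/45 = 9/45 = 0.2000
5: (89 − 77)²/77 = 144/77 = 1.8701
6: (36 − 38)²/38 = 4/38 = 0.1053
Sum = 4.317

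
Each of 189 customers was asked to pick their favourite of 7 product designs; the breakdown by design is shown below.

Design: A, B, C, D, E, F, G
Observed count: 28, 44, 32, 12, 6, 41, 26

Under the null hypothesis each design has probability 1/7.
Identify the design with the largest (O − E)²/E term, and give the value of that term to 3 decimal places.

E, 16.333

Expected count for each of the 7 categories: 189/7 = 27.
cat         O        E   (O−E)²/E
A          28       27     0.0370
B          44       27    10.7037
C          32       27     0.9259
D          12       27     8.3333
E           6       27    16.3333
F          41       27     7.2593
G          26       27     0.0370
The largest term is for E: 16.333.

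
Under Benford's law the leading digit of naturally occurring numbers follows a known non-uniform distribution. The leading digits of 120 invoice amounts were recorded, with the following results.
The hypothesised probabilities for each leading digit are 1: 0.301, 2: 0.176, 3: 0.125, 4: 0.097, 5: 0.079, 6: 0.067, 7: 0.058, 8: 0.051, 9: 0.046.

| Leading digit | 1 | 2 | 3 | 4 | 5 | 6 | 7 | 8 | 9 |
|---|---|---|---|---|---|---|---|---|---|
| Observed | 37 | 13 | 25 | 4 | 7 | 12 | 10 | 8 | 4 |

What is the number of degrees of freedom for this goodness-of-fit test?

8

There are k = 9 categories and no parameters were estimated from the data, so df = 9 − 1 = 8.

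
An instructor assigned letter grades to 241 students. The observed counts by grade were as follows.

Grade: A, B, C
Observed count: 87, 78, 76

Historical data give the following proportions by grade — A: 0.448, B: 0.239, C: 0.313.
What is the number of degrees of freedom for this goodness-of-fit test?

2

There are k = 3 categories and no parameters were estimated from the data, so df = 3 − 1 = 2.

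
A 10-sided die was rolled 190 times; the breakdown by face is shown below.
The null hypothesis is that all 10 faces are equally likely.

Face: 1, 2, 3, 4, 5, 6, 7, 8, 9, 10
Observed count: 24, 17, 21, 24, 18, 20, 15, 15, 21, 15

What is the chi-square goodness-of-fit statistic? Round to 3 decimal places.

Expected count for each of the 10 categories: 190/10 = 19.
cat         O        E   (O−E)²/E
1          24       19     1.3158
2          17       19     0.2105
3          21       19     0.2105
4          24       19     1.3158
5          18       19     0.0526
6          20       19     0.0526
7          15       19     0.8421
8          15       19     0.8421
9          21       19     0.2105
10         15       19     0.8421
Sum = 5.895

5.895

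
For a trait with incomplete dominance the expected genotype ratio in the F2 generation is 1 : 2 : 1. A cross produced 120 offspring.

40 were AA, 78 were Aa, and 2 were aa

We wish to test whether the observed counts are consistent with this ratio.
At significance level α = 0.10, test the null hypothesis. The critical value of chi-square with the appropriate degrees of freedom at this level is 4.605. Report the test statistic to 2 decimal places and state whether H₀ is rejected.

34.87; reject

Ratio total = 4. Expected counts: 120×1/4 = 30, 120×2/4 = 60, 120×1/4 = 30.
χ² = (40−30)²/30 + (78−60)²/60 + (2−30)²/30
   = 3.333 + 5.400 + 26.133
Sum = 34.87
df = 2. Since 34.87 > 4.605, we reject H₀.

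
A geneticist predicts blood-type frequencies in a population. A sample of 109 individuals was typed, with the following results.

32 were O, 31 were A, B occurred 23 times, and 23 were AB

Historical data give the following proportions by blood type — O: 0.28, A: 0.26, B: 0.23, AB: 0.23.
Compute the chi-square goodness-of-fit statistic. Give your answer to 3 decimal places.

Expected counts E_i = n·p_i: 109×0.28 = 30.52, 109×0.26 = 28.34, 109×0.23 = 25.07, 109×0.23 = 25.07.
O: (32 − 30.52)²/30.52 = 2.1904/30.52 = 0.0718
A: (31 − 28.34)²/28.34 = 7.0756/28.34 = 0.2497
B: (23 − 25.07)²/25.07 = 4.2849/25.07 = 0.1709
AB: (23 − 25.07)²/25.07 = 4.2849/25.07 = 0.1709
Sum = 0.663

0.663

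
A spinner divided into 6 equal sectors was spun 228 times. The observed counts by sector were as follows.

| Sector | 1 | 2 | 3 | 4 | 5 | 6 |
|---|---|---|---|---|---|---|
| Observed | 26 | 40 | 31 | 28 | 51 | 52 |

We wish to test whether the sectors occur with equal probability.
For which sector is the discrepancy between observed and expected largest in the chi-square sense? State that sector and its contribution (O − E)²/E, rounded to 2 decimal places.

Under H₀ each category has probability 1/6, so each expected count is 228/6 = 38.
1: (26 − 38)²/38 = 144/38 = 3.789
2: (40 − 38)²/38 = 4/38 = 0.105
3: (31 − 38)²/38 = 49/38 = 1.289
4: (28 − 38)²/38 = 100/38 = 2.632
5: (51 − 38)²/38 = 169/38 = 4.447
6: (52 − 38)²/38 = 196/38 = 5.158
The largest term is for 6: 5.16.

6, 5.16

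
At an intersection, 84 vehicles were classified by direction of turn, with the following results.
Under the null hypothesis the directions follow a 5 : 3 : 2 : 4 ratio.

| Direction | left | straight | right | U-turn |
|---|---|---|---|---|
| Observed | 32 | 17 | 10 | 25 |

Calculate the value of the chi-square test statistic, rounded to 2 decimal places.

0.56

Ratio total = 14. Expected counts: 84×5/14 = 30, 84×3/14 = 18, 84×2/14 = 12, 84×4/14 = 24.
cat           O        E   (O−E)²/E
left         32       30      0.133
straight     17       18      0.056
right        10       12      0.333
U-turn       25       24      0.042
Sum = 0.56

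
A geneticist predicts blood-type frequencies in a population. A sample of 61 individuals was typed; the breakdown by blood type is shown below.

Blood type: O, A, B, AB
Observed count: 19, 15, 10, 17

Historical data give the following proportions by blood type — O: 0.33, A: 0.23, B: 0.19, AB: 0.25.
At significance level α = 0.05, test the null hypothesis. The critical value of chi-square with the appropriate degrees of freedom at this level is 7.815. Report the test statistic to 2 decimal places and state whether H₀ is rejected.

0.55; do not reject

Expected counts E_i = n·p_i: 61×0.33 = 20.13, 61×0.23 = 14.03, 61×0.19 = 11.59, 61×0.25 = 15.25.
O: (19 − 20.13)²/20.13 = 1.2769/20.13 = 0.063
A: (15 − 14.03)²/14.03 = 0.9409/14.03 = 0.067
B: (10 − 11.59)²/11.59 = 2.5281/11.59 = 0.218
AB: (17 − 15.25)²/15.25 = 3.0625/15.25 = 0.201
Sum = 0.55
df = 3. Since 0.55 < 7.815, we do not reject H₀.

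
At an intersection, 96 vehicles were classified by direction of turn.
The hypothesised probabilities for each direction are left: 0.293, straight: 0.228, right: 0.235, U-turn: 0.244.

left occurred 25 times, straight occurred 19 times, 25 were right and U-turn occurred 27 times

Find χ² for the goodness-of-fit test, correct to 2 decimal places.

Expected counts E_i = n·p_i: 96×0.293 = 28.128, 96×0.228 = 21.888, 96×0.235 = 22.56, 96×0.244 = 23.424.
cat           O        E   (O−E)²/E
left         25   28.128      0.348
straight     19   21.888      0.381
right        25    22.56      0.264
U-turn       27   23.424      0.546
Sum = 1.54

1.54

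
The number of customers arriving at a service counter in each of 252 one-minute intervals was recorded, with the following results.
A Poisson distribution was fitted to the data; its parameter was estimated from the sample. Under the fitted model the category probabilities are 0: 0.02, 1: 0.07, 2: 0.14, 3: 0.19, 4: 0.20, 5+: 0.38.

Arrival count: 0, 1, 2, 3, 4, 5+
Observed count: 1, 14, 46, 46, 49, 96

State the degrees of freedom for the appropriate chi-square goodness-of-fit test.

4

There are k = 6 categories and 1 parameter estimated from the data, so df = 6 − 1 − 1 = 4.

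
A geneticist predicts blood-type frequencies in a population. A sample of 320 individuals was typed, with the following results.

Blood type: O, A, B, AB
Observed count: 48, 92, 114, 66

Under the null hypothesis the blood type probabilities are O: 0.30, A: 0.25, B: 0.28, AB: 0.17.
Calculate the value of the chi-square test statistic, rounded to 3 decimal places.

34.918

Expected counts E_i = n·p_i: 320×0.30 = 96, 320×0.25 = 80, 320×0.28 = 89.6, 320×0.17 = 54.4.
cat         O        E   (O−E)²/E
O          48       96    24.0000
A          92       80     1.8000
B         114     89.6     6.6446
AB         66     54.4     2.4735
Sum = 34.918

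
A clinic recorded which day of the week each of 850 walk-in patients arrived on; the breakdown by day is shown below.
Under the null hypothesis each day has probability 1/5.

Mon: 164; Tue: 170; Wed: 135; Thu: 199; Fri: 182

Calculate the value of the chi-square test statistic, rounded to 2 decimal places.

Under H₀ each category has probability 1/5, so each expected count is 850/5 = 170.
cat         O        E   (O−E)²/E
Mon       164      170      0.212
Tue       170      170      0.000
Wed       135      170      7.206
Thu       199      170      4.947
Fri       182      170      0.847
Sum = 13.21

13.21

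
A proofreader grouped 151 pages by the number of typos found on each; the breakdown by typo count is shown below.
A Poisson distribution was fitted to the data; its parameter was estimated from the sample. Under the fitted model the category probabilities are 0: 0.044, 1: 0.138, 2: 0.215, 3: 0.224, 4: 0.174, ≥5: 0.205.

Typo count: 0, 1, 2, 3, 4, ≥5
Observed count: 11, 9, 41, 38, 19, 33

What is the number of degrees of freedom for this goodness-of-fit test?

There are k = 6 categories and 1 parameter estimated from the data, so df = 6 − 1 − 1 = 4.

4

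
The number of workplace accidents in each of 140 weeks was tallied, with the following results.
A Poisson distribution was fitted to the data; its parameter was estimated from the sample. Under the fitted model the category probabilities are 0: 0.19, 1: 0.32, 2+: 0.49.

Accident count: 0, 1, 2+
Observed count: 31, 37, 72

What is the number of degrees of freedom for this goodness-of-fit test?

1

There are k = 3 categories and 1 parameter estimated from the data, so df = 3 − 1 − 1 = 1.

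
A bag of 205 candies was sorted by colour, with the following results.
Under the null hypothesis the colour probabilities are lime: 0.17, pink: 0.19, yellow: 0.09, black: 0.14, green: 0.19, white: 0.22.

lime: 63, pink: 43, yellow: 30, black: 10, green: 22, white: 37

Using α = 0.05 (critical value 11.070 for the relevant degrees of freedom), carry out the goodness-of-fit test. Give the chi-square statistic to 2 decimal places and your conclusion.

51.40; reject

Expected counts E_i = n·p_i: 205×0.17 = 34.85, 205×0.19 = 38.95, 205×0.09 = 18.45, 205×0.14 = 28.7, 205×0.19 = 38.95, 205×0.22 = 45.1.
cat         O        E   (O−E)²/E
lime       63    34.85     22.738
pink       43    38.95      0.421
yellow     30    18.45      7.230
black      10     28.7     12.184
green      22    38.95      7.376
white      37     45.1      1.455
Sum = 51.40
df = 5. Since 51.40 > 11.070, we reject H₀.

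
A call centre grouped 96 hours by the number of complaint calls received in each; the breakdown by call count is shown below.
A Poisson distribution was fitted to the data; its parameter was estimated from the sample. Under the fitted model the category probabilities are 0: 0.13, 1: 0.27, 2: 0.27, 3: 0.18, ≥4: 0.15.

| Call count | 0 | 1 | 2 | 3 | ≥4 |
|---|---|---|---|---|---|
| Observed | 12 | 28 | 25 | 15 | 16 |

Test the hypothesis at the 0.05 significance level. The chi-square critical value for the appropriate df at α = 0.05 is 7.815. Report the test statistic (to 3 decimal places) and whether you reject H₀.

Expected counts E_i = n·p_i: 96×0.13 = 12.48, 96×0.27 = 25.92, 96×0.27 = 25.92, 96×0.18 = 17.28, 96×0.15 = 14.4.
χ² = (12−12.48)²/12.48 + (28−25.92)²/25.92 + (25−25.92)²/25.92 + (15−17.28)²/17.28 + (16−14.4)²/14.4
   = 0.0185 + 0.1669 + 0.0327 + 0.3008 + 0.1778
Sum = 0.697
df = 3. Since 0.697 < 7.815, we do not reject H₀.

0.697; do not reject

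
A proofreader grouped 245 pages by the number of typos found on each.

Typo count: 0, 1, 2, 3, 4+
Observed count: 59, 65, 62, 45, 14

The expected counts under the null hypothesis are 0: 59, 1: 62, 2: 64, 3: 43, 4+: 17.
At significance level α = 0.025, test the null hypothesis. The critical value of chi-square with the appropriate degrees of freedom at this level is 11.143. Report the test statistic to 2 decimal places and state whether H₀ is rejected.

0.83; do not reject

cat         O        E   (O−E)²/E
0          59       59      0.000
1          65       62      0.145
2          62       64      0.063
3          45       43      0.093
4+         14       17      0.529
Sum = 0.83
df = 4. Since 0.83 < 11.143, we do not reject H₀.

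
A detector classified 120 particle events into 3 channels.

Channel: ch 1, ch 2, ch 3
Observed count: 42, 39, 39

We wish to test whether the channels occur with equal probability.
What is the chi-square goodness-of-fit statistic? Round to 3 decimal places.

Under H₀ each category has probability 1/3, so each expected count is 120/3 = 40.
cat         O        E   (O−E)²/E
ch 1       42       40     0.1000
ch 2       39       40     0.0250
ch 3       39       40     0.0250
Sum = 0.150

0.150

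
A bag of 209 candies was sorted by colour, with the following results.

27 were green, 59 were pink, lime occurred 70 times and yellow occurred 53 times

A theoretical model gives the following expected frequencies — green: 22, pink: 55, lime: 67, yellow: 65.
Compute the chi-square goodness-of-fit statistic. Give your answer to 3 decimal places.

3.777

χ² = (27−22)²/22 + (59−55)²/55 + (70−67)²/67 + (53−65)²/65
   = 1.1364 + 0.2909 + 0.1343 + 2.2154
Sum = 3.777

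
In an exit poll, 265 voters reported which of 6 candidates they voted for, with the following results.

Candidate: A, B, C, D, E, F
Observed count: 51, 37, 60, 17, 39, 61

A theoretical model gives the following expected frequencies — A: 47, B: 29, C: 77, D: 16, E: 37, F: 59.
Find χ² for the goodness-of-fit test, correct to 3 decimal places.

6.539

A: (51 − 47)²/47 = 16/47 = 0.3404
B: (37 − 29)²/29 = 64/29 = 2.2069
C: (60 − 77)²/77 = 289/77 = 3.7532
D: (17 − 16)²/16 = 1/16 = 0.0625
E: (39 − 37)²/37 = 4/37 = 0.1081
F: (61 − 59)²/59 = 4/59 = 0.0678
Sum = 6.539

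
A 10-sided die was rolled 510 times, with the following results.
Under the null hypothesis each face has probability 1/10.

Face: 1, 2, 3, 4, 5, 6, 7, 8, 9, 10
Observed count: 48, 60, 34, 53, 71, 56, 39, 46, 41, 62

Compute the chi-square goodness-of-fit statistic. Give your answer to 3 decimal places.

23.490

Expected count for each of the 10 categories: 510/10 = 51.
cat         O        E   (O−E)²/E
1          48       51     0.1765
2          60       51     1.5882
3          34       51     5.6667
4          53       51     0.0784
5          71       51     7.8431
6          56       51     0.4902
7          39       51     2.8235
8          46       51     0.4902
9          41       51     1.9608
10         62       51     2.3725
Sum = 23.490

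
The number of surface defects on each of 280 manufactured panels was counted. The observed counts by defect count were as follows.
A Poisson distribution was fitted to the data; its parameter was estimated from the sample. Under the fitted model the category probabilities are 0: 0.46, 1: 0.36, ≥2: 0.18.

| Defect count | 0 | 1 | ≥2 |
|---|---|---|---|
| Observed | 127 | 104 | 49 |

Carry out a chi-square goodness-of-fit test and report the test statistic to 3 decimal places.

Expected counts E_i = n·p_i: 280×0.46 = 128.8, 280×0.36 = 100.8, 280×0.18 = 50.4.
0: (127 − 128.8)²/128.8 = 3.24/128.8 = 0.0252
1: (104 − 100.8)²/100.8 = 10.24/100.8 = 0.1016
≥2: (49 − 50.4)²/50.4 = 1.96/50.4 = 0.0389
Sum = 0.166

0.166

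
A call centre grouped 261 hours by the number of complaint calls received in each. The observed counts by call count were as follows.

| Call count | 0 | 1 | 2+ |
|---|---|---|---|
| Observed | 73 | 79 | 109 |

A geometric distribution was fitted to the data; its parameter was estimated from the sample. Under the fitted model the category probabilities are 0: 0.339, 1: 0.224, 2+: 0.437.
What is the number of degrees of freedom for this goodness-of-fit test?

There are k = 3 categories and 1 parameter estimated from the data, so df = 3 − 1 − 1 = 1.

1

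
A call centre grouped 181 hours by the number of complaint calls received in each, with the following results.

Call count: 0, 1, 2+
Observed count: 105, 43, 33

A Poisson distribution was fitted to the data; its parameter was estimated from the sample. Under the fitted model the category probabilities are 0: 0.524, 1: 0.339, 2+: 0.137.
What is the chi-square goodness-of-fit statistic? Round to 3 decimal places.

9.294

Expected counts E_i = n·p_i: 181×0.524 = 94.844, 181×0.339 = 61.359, 181×0.137 = 24.797.
0: (105 − 94.844)²/94.844 = 103.144336/94.844 = 1.0875
1: (43 − 61.359)²/61.359 = 337.052881/61.359 = 5.4931
2+: (33 − 24.797)²/24.797 = 67.289209/24.797 = 2.7136
Sum = 9.294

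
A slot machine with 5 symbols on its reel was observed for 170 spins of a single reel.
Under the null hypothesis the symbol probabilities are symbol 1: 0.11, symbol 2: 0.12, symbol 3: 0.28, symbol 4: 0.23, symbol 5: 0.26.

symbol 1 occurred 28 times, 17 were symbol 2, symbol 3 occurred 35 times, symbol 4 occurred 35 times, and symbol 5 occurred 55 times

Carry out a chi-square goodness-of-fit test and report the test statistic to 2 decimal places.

11.60

Expected counts E_i = n·p_i: 170×0.11 = 18.7, 170×0.12 = 20.4, 170×0.28 = 47.6, 170×0.23 = 39.1, 170×0.26 = 44.2.
cat           O        E   (O−E)²/E
symbol 1     28     18.7      4.625
symbol 2     17     20.4      0.567
symbol 3     35     47.6      3.335
symbol 4     35     39.1      0.430
symbol 5     55     44.2      2.639
Sum = 11.60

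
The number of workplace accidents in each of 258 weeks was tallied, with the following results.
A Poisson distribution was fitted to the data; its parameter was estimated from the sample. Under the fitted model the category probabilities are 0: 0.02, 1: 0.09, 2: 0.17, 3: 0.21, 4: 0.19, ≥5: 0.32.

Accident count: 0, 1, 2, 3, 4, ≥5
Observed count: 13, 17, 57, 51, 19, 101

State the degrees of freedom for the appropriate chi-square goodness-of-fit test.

4

There are k = 6 categories and 1 parameter estimated from the data, so df = 6 − 1 − 1 = 4.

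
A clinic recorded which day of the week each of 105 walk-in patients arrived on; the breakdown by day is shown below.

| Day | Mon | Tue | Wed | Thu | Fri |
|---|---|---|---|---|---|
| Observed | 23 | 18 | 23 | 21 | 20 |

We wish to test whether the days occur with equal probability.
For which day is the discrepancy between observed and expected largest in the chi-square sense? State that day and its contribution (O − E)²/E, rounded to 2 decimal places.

Under H₀ each category has probability 1/5, so each expected count is 105/5 = 21.
Mon: (23 − 21)²/21 = 4/21 = 0.190
Tue: (18 − 21)²/21 = 9/21 = 0.429
Wed: (23 − 21)²/21 = 4/21 = 0.190
Thu: (21 − 21)²/21 = 0/21 = 0.000
Fri: (20 − 21)²/21 = 1/21 = 0.048
The largest term is for Tue: 0.43.

Tue, 0.43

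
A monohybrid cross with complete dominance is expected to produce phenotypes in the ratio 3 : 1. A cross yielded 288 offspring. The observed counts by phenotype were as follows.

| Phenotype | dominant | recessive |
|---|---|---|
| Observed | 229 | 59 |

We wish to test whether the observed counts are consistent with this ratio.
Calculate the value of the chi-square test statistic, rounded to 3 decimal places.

Ratio total = 4. Expected counts: 288×3/4 = 216, 288×1/4 = 72.
dominant: (229 − 216)²/216 = 169/216 = 0.7824
recessive: (59 − 72)²/72 = 169/72 = 2.3472
Sum = 3.130

3.130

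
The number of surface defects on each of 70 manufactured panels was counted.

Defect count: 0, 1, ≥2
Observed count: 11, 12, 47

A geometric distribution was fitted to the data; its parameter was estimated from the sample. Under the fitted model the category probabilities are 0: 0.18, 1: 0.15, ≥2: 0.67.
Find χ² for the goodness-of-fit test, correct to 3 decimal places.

0.418

Expected counts E_i = n·p_i: 70×0.18 = 12.6, 70×0.15 = 10.5, 70×0.67 = 46.9.
0: (11 − 12.6)²/12.6 = 2.56/12.6 = 0.2032
1: (12 − 10.5)²/10.5 = 2.25/10.5 = 0.2143
≥2: (47 − 46.9)²/46.9 = 0.01/46.9 = 0.0002
Sum = 0.418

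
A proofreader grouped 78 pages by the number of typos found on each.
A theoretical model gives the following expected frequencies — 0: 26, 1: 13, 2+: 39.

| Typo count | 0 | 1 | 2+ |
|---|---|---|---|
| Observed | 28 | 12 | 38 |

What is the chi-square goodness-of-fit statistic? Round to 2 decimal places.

0: (28 − 26)²/26 = 4/26 = 0.154
1: (12 − 13)²/13 = 1/13 = 0.077
2+: (38 − 39)²/39 = 1/39 = 0.026
Sum = 0.26

0.26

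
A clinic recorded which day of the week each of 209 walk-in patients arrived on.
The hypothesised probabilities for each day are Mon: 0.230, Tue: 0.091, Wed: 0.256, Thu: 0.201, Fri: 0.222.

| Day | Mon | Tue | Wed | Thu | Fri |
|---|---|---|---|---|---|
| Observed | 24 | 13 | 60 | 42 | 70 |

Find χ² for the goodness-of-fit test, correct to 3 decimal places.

Expected counts E_i = n·p_i: 209×0.230 = 48.07, 209×0.091 = 19.019, 209×0.256 = 53.504, 209×0.201 = 42.009, 209×0.222 = 46.398.
cat         O        E   (O−E)²/E
Mon        24    48.07    12.0525
Tue        13   19.019     1.9049
Wed        60   53.504     0.7887
Thu        42   42.009     0.0000
Fri        70   46.398    12.0060
Sum = 26.752

26.752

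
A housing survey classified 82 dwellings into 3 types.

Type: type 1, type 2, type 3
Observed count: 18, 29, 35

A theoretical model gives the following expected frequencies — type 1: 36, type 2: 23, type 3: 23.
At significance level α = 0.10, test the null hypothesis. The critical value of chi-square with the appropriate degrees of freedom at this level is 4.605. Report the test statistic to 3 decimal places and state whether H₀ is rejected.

χ² = (18−36)²/36 + (29−23)²/23 + (35−23)²/23
   = 9.0000 + 1.5652 + 6.2609
Sum = 16.826
df = 2. Since 16.826 > 4.605, we reject H₀.

16.826; reject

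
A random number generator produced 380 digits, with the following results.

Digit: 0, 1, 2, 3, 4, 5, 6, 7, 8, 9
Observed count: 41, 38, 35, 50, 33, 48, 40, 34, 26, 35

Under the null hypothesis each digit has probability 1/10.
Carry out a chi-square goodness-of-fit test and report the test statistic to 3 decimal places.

Expected count for each of the 10 categories: 380/10 = 38.
cat         O        E   (O−E)²/E
0          41       38     0.2368
1          38       38     0.0000
2          35       38     0.2368
3          50       38     3.7895
4          33       38     0.6579
5          48       38     2.6316
6          40       38     0.1053
7          34       38     0.4211
8          26       38     3.7895
9          35       38     0.2368
Sum = 12.105

12.105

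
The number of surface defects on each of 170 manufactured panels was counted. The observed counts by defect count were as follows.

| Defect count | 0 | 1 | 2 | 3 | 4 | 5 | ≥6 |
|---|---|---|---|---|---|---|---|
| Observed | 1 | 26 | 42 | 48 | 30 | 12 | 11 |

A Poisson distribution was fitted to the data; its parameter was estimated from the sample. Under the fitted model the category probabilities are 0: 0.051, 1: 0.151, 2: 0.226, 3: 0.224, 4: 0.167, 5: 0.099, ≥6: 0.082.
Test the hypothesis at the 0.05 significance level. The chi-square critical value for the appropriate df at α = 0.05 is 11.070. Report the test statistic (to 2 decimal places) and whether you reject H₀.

11.80; reject

Expected counts E_i = n·p_i: 170×0.051 = 8.67, 170×0.151 = 25.67, 170×0.226 = 38.42, 170×0.224 = 38.08, 170×0.167 = 28.39, 170×0.099 = 16.83, 170×0.082 = 13.94.
χ² = (1−8.67)²/8.67 + (26−25.67)²/25.67 + (42−38.42)²/38.42 + (48−38.08)²/38.08 + (30−28.39)²/28.39 + (12−16.83)²/16.83 + (11−13.94)²/13.94
   = 6.785 + 0.004 + 0.334 + 2.584 + 0.091 + 1.386 + 0.620
Sum = 11.80
df = 5. Since 11.80 > 11.070, we reject H₀.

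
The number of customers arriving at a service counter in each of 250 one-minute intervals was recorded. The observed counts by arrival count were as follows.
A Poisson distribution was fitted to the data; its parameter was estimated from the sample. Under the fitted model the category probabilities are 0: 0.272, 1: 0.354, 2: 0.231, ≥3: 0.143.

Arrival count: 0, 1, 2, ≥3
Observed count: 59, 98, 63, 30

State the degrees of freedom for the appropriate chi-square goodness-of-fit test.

There are k = 4 categories and 1 parameter estimated from the data, so df = 4 − 1 − 1 = 2.

2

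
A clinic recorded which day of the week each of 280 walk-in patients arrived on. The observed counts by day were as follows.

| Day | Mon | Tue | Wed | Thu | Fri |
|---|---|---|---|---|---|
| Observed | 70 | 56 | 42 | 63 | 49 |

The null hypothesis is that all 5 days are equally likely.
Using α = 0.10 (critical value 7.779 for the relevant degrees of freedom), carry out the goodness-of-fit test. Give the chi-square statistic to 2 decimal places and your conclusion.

Under H₀ each category has probability 1/5, so each expected count is 280/5 = 56.
cat         O        E   (O−E)²/E
Mon        70       56      3.500
Tue        56       56      0.000
Wed        42       56      3.500
Thu        63       56      0.875
Fri        49       56      0.875
Sum = 8.75
df = 4. Since 8.75 > 7.779, we reject H₀.

8.75; reject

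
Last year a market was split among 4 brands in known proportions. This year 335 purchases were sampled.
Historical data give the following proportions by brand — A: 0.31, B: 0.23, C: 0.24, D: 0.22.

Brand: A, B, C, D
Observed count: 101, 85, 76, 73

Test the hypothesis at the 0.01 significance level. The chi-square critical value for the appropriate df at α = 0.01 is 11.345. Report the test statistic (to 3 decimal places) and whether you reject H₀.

Expected counts E_i = n·p_i: 335×0.31 = 103.85, 335×0.23 = 77.05, 335×0.24 = 80.4, 335×0.22 = 73.7.
A: (101 − 103.85)²/103.85 = 8.1225/103.85 = 0.0782
B: (85 − 77.05)²/77.05 = 63.2025/77.05 = 0.8203
C: (76 − 80.4)²/80.4 = 19.36/80.4 = 0.2408
D: (73 − 73.7)²/73.7 = 0.49/73.7 = 0.0066
Sum = 1.146
df = 3. Since 1.146 < 11.345, we do not reject H₀.

1.146; do not reject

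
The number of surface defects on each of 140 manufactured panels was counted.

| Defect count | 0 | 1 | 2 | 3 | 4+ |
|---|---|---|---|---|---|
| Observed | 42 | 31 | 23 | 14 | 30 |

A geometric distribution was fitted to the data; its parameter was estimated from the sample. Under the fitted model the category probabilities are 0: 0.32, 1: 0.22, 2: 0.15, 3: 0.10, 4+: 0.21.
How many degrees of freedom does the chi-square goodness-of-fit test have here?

3

There are k = 5 categories and 1 parameter estimated from the data, so df = 5 − 1 − 1 = 3.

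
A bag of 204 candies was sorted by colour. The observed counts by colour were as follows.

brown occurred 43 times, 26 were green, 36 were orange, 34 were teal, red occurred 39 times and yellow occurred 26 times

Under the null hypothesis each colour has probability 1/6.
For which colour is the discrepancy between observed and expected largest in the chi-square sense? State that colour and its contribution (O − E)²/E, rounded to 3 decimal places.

brown, 2.382

Under H₀ each category has probability 1/6, so each expected count is 204/6 = 34.
χ² = (43−34)²/34 + (26−34)²/34 + (36−34)²/34 + (34−34)²/34 + (39−34)²/34 + (26−34)²/34
   = 2.3824 + 1.8824 + 0.1176 + 0.0000 + 0.7353 + 1.8824
The largest term is for brown: 2.382.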